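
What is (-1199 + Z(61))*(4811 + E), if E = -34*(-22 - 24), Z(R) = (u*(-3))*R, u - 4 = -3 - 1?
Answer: -7643625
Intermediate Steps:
u = 0 (u = 4 + (-3 - 1) = 4 - 4 = 0)
Z(R) = 0 (Z(R) = (0*(-3))*R = 0*R = 0)
E = 1564 (E = -34*(-46) = 1564)
(-1199 + Z(61))*(4811 + E) = (-1199 + 0)*(4811 + 1564) = -1199*6375 = -7643625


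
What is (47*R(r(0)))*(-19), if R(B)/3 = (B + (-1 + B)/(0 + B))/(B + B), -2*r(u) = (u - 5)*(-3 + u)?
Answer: -170563/150 ≈ -1137.1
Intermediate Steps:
r(u) = -(-5 + u)*(-3 + u)/2 (r(u) = -(u - 5)*(-3 + u)/2 = -(-5 + u)*(-3 + u)/2)
R(B) = 3*(B + (-1 + B)/B)/(2*B) (R(B) = 3*((B + (-1 + B)/(0 + B))/(B + B)) = 3*((B + (-1 + B)/B)/((2*B))) = 3*((B + (-1 + B)/B)*(1/(2*B))) = 3*((B + (-1 + B)/B)/(2*B)) = 3*(B + (-1 + B)/B)/(2*B))
(47*R(r(0)))*(-19) = (47*(3*(-1 + (-15/2 + 4*0 - 1/2*0**2) + (-15/2 + 4*0 - 1/2*0**2)**2)/(2*(-15/2 + 4*0 - 1/2*0**2)**2)))*(-19) = (47*(3*(-1 + (-15/2 + 0 - 1/2*0) + (-15/2 + 0 - 1/2*0)**2)/(2*(-15/2 + 0 - 1/2*0)**2)))*(-19) = (47*(3*(-1 + (-15/2 + 0 + 0) + (-15/2 + 0 + 0)**2)/(2*(-15/2 + 0 + 0)**2)))*(-19) = (47*(3*(-1 - 15/2 + (-15/2)**2)/(2*(-15/2)**2)))*(-19) = (47*((3/2)*(4/225)*(-1 - 15/2 + 225/4)))*(-19) = (47*((3/2)*(4/225)*(191/4)))*(-19) = (47*(191/150))*(-19) = (8977/150)*(-19) = -170563/150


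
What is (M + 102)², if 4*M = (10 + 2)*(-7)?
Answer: 6561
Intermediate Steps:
M = -21 (M = ((10 + 2)*(-7))/4 = (12*(-7))/4 = (¼)*(-84) = -21)
(M + 102)² = (-21 + 102)² = 81² = 6561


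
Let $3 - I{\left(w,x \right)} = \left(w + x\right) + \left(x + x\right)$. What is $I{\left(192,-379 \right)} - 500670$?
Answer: $-499722$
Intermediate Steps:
$I{\left(w,x \right)} = 3 - w - 3 x$ ($I{\left(w,x \right)} = 3 - \left(\left(w + x\right) + \left(x + x\right)\right) = 3 - \left(\left(w + x\right) + 2 x\right) = 3 - \left(w + 3 x\right) = 3 - w - 3 x$)
$I{\left(192,-379 \right)} - 500670 = \left(3 - 192 - -1137\right) - 500670 = \left(3 - 192 + 1137\right) - 500670 = 948 - 500670 = -499722$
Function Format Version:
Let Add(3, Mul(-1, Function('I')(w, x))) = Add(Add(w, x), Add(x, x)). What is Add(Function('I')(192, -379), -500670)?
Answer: -499722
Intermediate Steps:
Function('I')(w, x) = Add(3, Mul(-1, w), Mul(-3, x)) (Function('I')(w, x) = Add(3, Mul(-1, Add(Add(w, x), Add(x, x)))) = Add(3, Mul(-1, Add(Add(w, x), Mul(2, x)))) = Add(3, Mul(-1, Add(w, Mul(3, x)))) = Add(3, Add(Mul(-1, w), Mul(-3, x))) = Add(3, Mul(-1, w), Mul(-3, x)))
Add(Function('I')(192, -379), -500670) = Add(Add(3, Mul(-1, 192), Mul(-3, -379)), -500670) = Add(Add(3, -192, 1137), -500670) = Add(948, -500670) = -499722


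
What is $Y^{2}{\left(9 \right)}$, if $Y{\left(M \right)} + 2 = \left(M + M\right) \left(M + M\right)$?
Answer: $103684$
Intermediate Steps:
$Y{\left(M \right)} = -2 + 4 M^{2}$ ($Y{\left(M \right)} = -2 + \left(M + M\right) \left(M + M\right) = -2 + 2 M 2 M = -2 + 4 M^{2}$)
$Y^{2}{\left(9 \right)} = \left(-2 + 4 \cdot 9^{2}\right)^{2} = \left(-2 + 4 \cdot 81\right)^{2} = \left(-2 + 324\right)^{2} = 322^{2} = 103684$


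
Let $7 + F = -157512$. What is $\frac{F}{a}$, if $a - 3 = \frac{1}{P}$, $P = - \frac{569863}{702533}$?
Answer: $- \frac{89764249897}{1007056} \approx -89135.0$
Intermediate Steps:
$F = -157519$ ($F = -7 - 157512 = -157519$)
$P = - \frac{569863}{702533}$ ($P = \left(-569863\right) \frac{1}{702533} = - \frac{569863}{702533} \approx -0.81115$)
$a = \frac{1007056}{569863}$ ($a = 3 + \frac{1}{- \frac{569863}{702533}} = 3 - \frac{702533}{569863} = \frac{1007056}{569863} \approx 1.7672$)
$\frac{F}{a} = - \frac{157519}{\frac{1007056}{569863}} = \left(-157519\right) \frac{569863}{1007056} = - \frac{89764249897}{1007056}$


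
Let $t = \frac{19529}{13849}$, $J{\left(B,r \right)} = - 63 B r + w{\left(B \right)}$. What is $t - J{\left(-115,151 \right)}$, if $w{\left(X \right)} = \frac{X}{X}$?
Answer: $- \frac{15150731075}{13849} \approx -1.094 \cdot 10^{6}$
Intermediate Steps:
$w{\left(X \right)} = 1$
$J{\left(B,r \right)} = 1 - 63 B r$ ($J{\left(B,r \right)} = - 63 B r + 1 = 1 - 63 B r$)
$t = \frac{19529}{13849}$ ($t = 19529 \cdot \frac{1}{13849} = \frac{19529}{13849} \approx 1.4101$)
$t - J{\left(-115,151 \right)} = \frac{19529}{13849} - \left(1 - \left(-7245\right) 151\right) = \frac{19529}{13849} - \left(1 + 1093995\right) = \frac{19529}{13849} - 1093996 = - \frac{15150731075}{13849}$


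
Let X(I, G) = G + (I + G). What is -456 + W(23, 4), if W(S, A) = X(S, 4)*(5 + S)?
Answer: 412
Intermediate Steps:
X(I, G) = I + 2*G (X(I, G) = G + (G + I) = I + 2*G)
W(S, A) = (5 + S)*(8 + S) (W(S, A) = (S + 2*4)*(5 + S) = (S + 8)*(5 + S) = (8 + S)*(5 + S) = (5 + S)*(8 + S))
-456 + W(23, 4) = -456 + (5 + 23)*(8 + 23) = -456 + 28*31 = -456 + 868 = 412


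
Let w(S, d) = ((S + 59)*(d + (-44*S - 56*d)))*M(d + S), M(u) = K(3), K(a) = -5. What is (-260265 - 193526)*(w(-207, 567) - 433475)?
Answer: 7610281544905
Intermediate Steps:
M(u) = -5
w(S, d) = -5*(59 + S)*(-55*d - 44*S) (w(S, d) = ((S + 59)*(d + (-44*S - 56*d)))*(-5) = ((59 + S)*(d + (-56*d - 44*S)))*(-5) = ((59 + S)*(-55*d - 44*S))*(-5) = -5*(59 + S)*(-55*d - 44*S))
(-260265 - 193526)*(w(-207, 567) - 433475) = (-260265 - 193526)*((220*(-207)² + 12980*(-207) + 16225*567 + 275*(-207)*567) - 433475) = -453791*((220*42849 - 2686860 + 9199575 - 32276475) - 433475) = -453791*((9426780 - 2686860 + 9199575 - 32276475) - 433475) = -453791*(-16336980 - 433475) = -453791*(-16770455) = 7610281544905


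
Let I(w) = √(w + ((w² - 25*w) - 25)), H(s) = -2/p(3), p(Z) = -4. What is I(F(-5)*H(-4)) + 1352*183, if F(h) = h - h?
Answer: 247416 + 5*I ≈ 2.4742e+5 + 5.0*I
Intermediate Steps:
F(h) = 0
H(s) = ½ (H(s) = -2/(-4) = -2*(-¼) = ½)
I(w) = √(-25 + w² - 24*w) (I(w) = √(w + (-25 + w² - 25*w)) = √(-25 + w² - 24*w))
I(F(-5)*H(-4)) + 1352*183 = √(-25 + (0*(½))² - 0/2) + 1352*183 = √(-25 + 0² - 24*0) + 247416 = √(-25 + 0 + 0) + 247416 = √(-25) + 247416 = 5*I + 247416 = 247416 + 5*I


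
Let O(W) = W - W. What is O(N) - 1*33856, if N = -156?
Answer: -33856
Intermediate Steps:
O(W) = 0
O(N) - 1*33856 = 0 - 1*33856 = 0 - 33856 = -33856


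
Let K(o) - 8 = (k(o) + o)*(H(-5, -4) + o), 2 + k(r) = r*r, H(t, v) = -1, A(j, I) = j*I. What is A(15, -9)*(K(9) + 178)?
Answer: -120150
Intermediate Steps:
A(j, I) = I*j
k(r) = -2 + r**2 (k(r) = -2 + r*r = -2 + r**2)
K(o) = 8 + (-1 + o)*(-2 + o + o**2) (K(o) = 8 + ((-2 + o**2) + o)*(-1 + o) = 8 + (-2 + o + o**2)*(-1 + o) = 8 + (-1 + o)*(-2 + o + o**2))
A(15, -9)*(K(9) + 178) = (-9*15)*((10 + 9**3 - 3*9) + 178) = -135*((10 + 729 - 27) + 178) = -135*(712 + 178) = -135*890 = -120150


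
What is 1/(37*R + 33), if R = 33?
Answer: 1/1254 ≈ 0.00079745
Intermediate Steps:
1/(37*R + 33) = 1/(37*33 + 33) = 1/(1221 + 33) = 1/1254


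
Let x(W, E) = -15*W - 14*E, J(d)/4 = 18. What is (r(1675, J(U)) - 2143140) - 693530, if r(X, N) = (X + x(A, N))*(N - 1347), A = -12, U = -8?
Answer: -3916595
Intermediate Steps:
J(d) = 72 (J(d) = 4*18 = 72)
r(X, N) = (-1347 + N)*(180 + X - 14*N) (r(X, N) = (X + (-15*(-12) - 14*N))*(N - 1347) = (X + (180 - 14*N))*(-1347 + N) = (180 + X - 14*N)*(-1347 + N) = (-1347 + N)*(180 + X - 14*N))
(r(1675, J(U)) - 2143140) - 693530 = ((-242460 - 1347*1675 - 14*72**2 + 19038*72 + 72*1675) - 2143140) - 693530 = ((-242460 - 2256225 - 14*5184 + 1370736 + 120600) - 2143140) - 693530 = ((-242460 - 2256225 - 72576 + 1370736 + 120600) - 2143140) - 693530 = (-1079925 - 2143140) - 693530 = -3223065 - 693530 = -3916595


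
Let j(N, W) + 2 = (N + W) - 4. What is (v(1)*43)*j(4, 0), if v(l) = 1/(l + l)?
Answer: -43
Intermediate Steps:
j(N, W) = -6 + N + W (j(N, W) = -2 + ((N + W) - 4) = -2 + (-4 + N + W) = -6 + N + W)
v(l) = 1/(2*l)
(v(1)*43)*j(4, 0) = (((½)/1)*43)*(-6 + 4 + 0) = (((½)*1)*43)*(-2) = ((½)*43)*(-2) = (43/2)*(-2) = -43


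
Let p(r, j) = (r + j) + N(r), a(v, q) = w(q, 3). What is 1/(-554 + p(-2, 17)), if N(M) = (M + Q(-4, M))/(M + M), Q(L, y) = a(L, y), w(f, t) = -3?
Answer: -4/2151 ≈ -0.0018596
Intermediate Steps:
a(v, q) = -3
Q(L, y) = -3
N(M) = (-3 + M)/(2*M) (N(M) = (M - 3)/(M + M) = (-3 + M)/((2*M)) = (-3 + M)*(1/(2*M)) = (-3 + M)/(2*M))
p(r, j) = j + r + (-3 + r)/(2*r) (p(r, j) = (r + j) + (-3 + r)/(2*r) = (j + r) + (-3 + r)/(2*r) = j + r + (-3 + r)/(2*r))
1/(-554 + p(-2, 17)) = 1/(-554 + (½ + 17 - 2 - 3/2/(-2))) = 1/(-554 + (½ + 17 - 2 - 3/2*(-½))) = 1/(-554 + (½ + 17 - 2 + ¾)) = 1/(-554 + 65/4) = 1/(-2151/4) = -4/2151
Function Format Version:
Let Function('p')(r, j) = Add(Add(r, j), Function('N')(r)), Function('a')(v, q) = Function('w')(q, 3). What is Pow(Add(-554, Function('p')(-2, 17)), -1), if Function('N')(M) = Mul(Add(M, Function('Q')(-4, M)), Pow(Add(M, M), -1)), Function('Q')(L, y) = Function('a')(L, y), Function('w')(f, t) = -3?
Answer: Rational(-4, 2151) ≈ -0.0018596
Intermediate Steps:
Function('a')(v, q) = -3
Function('Q')(L, y) = -3
Function('N')(M) = Mul(Rational(1, 2), Pow(M, -1), Add(-3, M)) (Function('N')(M) = Mul(Add(M, -3), Pow(Add(M, M), -1)) = Mul(Add(-3, M), Pow(Mul(2, M), -1)) = Mul(Add(-3, M), Mul(Rational(1, 2), Pow(M, -1))) = Mul(Rational(1, 2), Pow(M, -1), Add(-3, M)))
Function('p')(r, j) = Add(j, r, Mul(Rational(1, 2), Pow(r, -1), Add(-3, r))) (Function('p')(r, j) = Add(Add(r, j), Mul(Rational(1, 2), Pow(r, -1), Add(-3, r))) = Add(Add(j, r), Mul(Rational(1, 2), Pow(r, -1), Add(-3, r))) = Add(j, r, Mul(Rational(1, 2), Pow(r, -1), Add(-3, r))))
Pow(Add(-554, Function('p')(-2, 17)), -1) = Pow(Add(-554, Add(Rational(1, 2), 17, -2, Mul(Rational(-3, 2), Pow(-2, -1)))), -1) = Pow(Add(-554, Add(Rational(1, 2), 17, -2, Mul(Rational(-3, 2), Rational(-1, 2)))), -1) = Pow(Add(-554, Add(Rational(1, 2), 17, -2, Rational(3, 4))), -1) = Pow(Add(-554, Rational(65, 4)), -1) = Pow(Rational(-2151, 4), -1) = Rational(-4, 2151)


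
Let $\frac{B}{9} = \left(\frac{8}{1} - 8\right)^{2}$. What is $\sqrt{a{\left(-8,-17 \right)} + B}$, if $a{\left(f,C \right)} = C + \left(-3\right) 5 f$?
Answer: $\sqrt{103} \approx 10.149$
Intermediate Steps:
$a{\left(f,C \right)} = C - 15 f$
$B = 0$ ($B = 9 \left(\frac{8}{1} - 8\right)^{2} = 9 \left(8 \cdot 1 - 8\right)^{2} = 9 \left(8 - 8\right)^{2} = 9 \cdot 0^{2} = 9 \cdot 0 = 0$)
$\sqrt{a{\left(-8,-17 \right)} + B} = \sqrt{\left(-17 - -120\right) + 0} = \sqrt{\left(-17 + 120\right) + 0} = \sqrt{103 + 0} = \sqrt{103}$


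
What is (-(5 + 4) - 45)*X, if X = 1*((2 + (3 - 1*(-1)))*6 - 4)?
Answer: -1728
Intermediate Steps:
X = 32 (X = 1*((2 + (3 + 1))*6 - 4) = 1*((2 + 4)*6 - 4) = 1*(6*6 - 4) = 1*(36 - 4) = 1*32 = 32)
(-(5 + 4) - 45)*X = (-(5 + 4) - 45)*32 = (-1*9 - 45)*32 = (-9 - 45)*32 = -54*32 = -1728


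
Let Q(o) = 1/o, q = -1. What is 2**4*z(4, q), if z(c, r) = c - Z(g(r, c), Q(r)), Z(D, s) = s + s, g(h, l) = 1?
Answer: 96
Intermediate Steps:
Z(D, s) = 2*s
z(c, r) = c - 2/r
2**4*z(4, q) = 2**4*(4 - 2/(-1)) = 16*(4 - 2*(-1)) = 16*(4 + 2) = 16*6 = 96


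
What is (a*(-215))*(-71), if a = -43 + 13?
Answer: -457950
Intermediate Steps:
a = -30
(a*(-215))*(-71) = -30*(-215)*(-71) = 6450*(-71) = -457950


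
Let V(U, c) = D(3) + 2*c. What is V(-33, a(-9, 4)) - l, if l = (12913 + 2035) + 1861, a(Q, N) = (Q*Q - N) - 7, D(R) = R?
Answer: -16666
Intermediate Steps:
a(Q, N) = -7 + Q² - N (a(Q, N) = (Q² - N) - 7 = -7 + Q² - N)
l = 16809 (l = 14948 + 1861 = 16809)
V(U, c) = 3 + 2*c
V(-33, a(-9, 4)) - l = (3 + 2*(-7 + (-9)² - 1*4)) - 1*16809 = (3 + 2*(-7 + 81 - 4)) - 16809 = (3 + 2*70) - 16809 = (3 + 140) - 16809 = 143 - 16809 = -16666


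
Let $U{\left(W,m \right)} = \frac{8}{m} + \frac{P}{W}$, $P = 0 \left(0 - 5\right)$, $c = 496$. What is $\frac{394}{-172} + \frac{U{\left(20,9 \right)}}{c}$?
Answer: $- \frac{27460}{11997} \approx -2.2889$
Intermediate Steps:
$P = 0$ ($P = 0 \left(-5\right) = 0$)
$U{\left(W,m \right)} = \frac{8}{m}$ ($U{\left(W,m \right)} = \frac{8}{m} + \frac{0}{W} = \frac{8}{m} + 0 = \frac{8}{m}$)
$\frac{394}{-172} + \frac{U{\left(20,9 \right)}}{c} = \frac{394}{-172} + \frac{8 \cdot \frac{1}{9}}{496} = 394 \left(- \frac{1}{172}\right) + 8 \cdot \frac{1}{9} \cdot \frac{1}{496} = - \frac{197}{86} + \frac{8}{9} \cdot \frac{1}{496} = - \frac{197}{86} + \frac{1}{558} = - \frac{27460}{11997}$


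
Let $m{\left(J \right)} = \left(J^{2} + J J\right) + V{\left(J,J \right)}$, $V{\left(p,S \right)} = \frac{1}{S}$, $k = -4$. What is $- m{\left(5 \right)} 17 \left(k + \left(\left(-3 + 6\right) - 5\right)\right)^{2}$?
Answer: $- \frac{153612}{5} \approx -30722.0$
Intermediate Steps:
$m{\left(J \right)} = \frac{1}{J} + 2 J^{2}$ ($m{\left(J \right)} = \left(J^{2} + J J\right) + \frac{1}{J} = \left(J^{2} + J^{2}\right) + \frac{1}{J} = 2 J^{2} + \frac{1}{J} = \frac{1}{J} + 2 J^{2}$)
$- m{\left(5 \right)} 17 \left(k + \left(\left(-3 + 6\right) - 5\right)\right)^{2} = - \frac{1 + 2 \cdot 5^{3}}{5} \cdot 17 \left(-4 + \left(\left(-3 + 6\right) - 5\right)\right)^{2} = - \frac{1 + 2 \cdot 125}{5} \cdot 17 \left(-4 + \left(3 - 5\right)\right)^{2} = - \frac{1 + 250}{5} \cdot 17 \left(-4 - 2\right)^{2} = - \frac{251}{5} \cdot 17 \left(-6\right)^{2} = \left(-1\right) \frac{251}{5} \cdot 17 \cdot 36 = \left(- \frac{251}{5}\right) 17 \cdot 36 = \left(- \frac{4267}{5}\right) 36 = - \frac{153612}{5}$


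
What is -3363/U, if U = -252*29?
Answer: 1121/2436 ≈ 0.46018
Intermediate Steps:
U = -7308
-3363/U = -3363/(-7308) = -3363*(-1/7308) = 1121/2436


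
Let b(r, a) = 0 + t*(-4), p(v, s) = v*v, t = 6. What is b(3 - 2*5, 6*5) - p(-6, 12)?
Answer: -60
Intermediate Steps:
p(v, s) = v²
b(r, a) = -24 (b(r, a) = 0 + 6*(-4) = 0 - 24 = -24)
b(3 - 2*5, 6*5) - p(-6, 12) = -24 - 1*(-6)² = -24 - 1*36 = -24 - 36 = -60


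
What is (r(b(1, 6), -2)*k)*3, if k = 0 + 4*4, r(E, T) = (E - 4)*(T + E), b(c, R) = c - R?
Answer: 3024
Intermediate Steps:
r(E, T) = (-4 + E)*(E + T)
k = 16 (k = 0 + 16 = 16)
(r(b(1, 6), -2)*k)*3 = (((1 - 1*6)² - 4*(1 - 1*6) - 4*(-2) + (1 - 1*6)*(-2))*16)*3 = (((1 - 6)² - 4*(1 - 6) + 8 + (1 - 6)*(-2))*16)*3 = (((-5)² - 4*(-5) + 8 - 5*(-2))*16)*3 = ((25 + 20 + 8 + 10)*16)*3 = (63*16)*3 = 1008*3 = 3024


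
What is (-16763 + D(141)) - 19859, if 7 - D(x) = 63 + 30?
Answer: -36708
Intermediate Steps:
D(x) = -86 (D(x) = 7 - (63 + 30) = 7 - 1*93 = 7 - 93 = -86)
(-16763 + D(141)) - 19859 = (-16763 - 86) - 19859 = -16849 - 19859 = -36708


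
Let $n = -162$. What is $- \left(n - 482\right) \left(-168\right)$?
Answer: $-108192$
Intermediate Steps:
$- \left(n - 482\right) \left(-168\right) = - \left(-162 - 482\right) \left(-168\right) = - \left(-644\right) \left(-168\right) = \left(-1\right) 108192 = -108192$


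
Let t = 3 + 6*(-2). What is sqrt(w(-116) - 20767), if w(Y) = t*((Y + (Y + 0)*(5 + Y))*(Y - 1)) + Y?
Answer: sqrt(13415397) ≈ 3662.7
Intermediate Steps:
t = -9 (t = 3 - 12 = -9)
w(Y) = Y - 9*(-1 + Y)*(Y + Y*(5 + Y)) (w(Y) = -9*(Y + (Y + 0)*(5 + Y))*(Y - 1) + Y = -9*(Y + Y*(5 + Y))*(-1 + Y) + Y = -9*(-1 + Y)*(Y + Y*(5 + Y)) + Y = Y - 9*(-1 + Y)*(Y + Y*(5 + Y)))
sqrt(w(-116) - 20767) = sqrt(-116*(55 - 45*(-116) - 9*(-116)**2) - 20767) = sqrt(-116*(55 + 5220 - 9*13456) - 20767) = sqrt(-116*(55 + 5220 - 121104) - 20767) = sqrt(-116*(-115829) - 20767) = sqrt(13436164 - 20767) = sqrt(13415397)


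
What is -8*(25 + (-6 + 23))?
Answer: -336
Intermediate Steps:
-8*(25 + (-6 + 23)) = -8*(25 + 17) = -8*42 = -336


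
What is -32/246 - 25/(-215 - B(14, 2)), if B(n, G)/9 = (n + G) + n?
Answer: -937/11931 ≈ -0.078535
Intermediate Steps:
B(n, G) = 9*G + 18*n (B(n, G) = 9*((n + G) + n) = 9*((G + n) + n) = 9*(G + 2*n) = 9*G + 18*n)
-32/246 - 25/(-215 - B(14, 2)) = -32/246 - 25/(-215 - (9*2 + 18*14)) = -32*1/246 - 25/(-215 - (18 + 252)) = -16/123 - 25/(-215 - 1*270) = -16/123 - 25/(-215 - 270) = -16/123 - 25/(-485) = -16/123 - 25*(-1/485) = -16/123 + 5/97 = -937/11931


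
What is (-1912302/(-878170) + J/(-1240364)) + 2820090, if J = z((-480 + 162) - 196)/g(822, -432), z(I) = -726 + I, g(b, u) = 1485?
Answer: 114040080659602612897/40438423100295 ≈ 2.8201e+6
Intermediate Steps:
J = -248/297 (J = (-726 + ((-480 + 162) - 196))/1485 = (-726 + (-318 - 196))*(1/1485) = (-726 - 514)*(1/1485) = -1240*1/1485 = -248/297 ≈ -0.83502)
(-1912302/(-878170) + J/(-1240364)) + 2820090 = (-1912302/(-878170) - 248/297/(-1240364)) + 2820090 = (-1912302*(-1/878170) - 248/297*(-1/1240364)) + 2820090 = (956151/439085 + 62/92097027) + 2820090 = 88058691686347/40438423100295 + 2820090 = 114040080659602612897/40438423100295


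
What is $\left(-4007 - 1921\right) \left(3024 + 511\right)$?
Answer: $-20955480$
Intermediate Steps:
$\left(-4007 - 1921\right) \left(3024 + 511\right) = \left(-5928\right) 3535 = -20955480$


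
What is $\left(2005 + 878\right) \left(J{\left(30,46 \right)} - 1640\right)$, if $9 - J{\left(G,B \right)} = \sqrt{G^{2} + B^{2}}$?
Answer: $-4702173 - 5766 \sqrt{754} \approx -4.8605 \cdot 10^{6}$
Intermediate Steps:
$J{\left(G,B \right)} = 9 - \sqrt{B^{2} + G^{2}}$ ($J{\left(G,B \right)} = 9 - \sqrt{G^{2} + B^{2}} = 9 - \sqrt{B^{2} + G^{2}}$)
$\left(2005 + 878\right) \left(J{\left(30,46 \right)} - 1640\right) = \left(2005 + 878\right) \left(\left(9 - \sqrt{46^{2} + 30^{2}}\right) - 1640\right) = 2883 \left(\left(9 - \sqrt{2116 + 900}\right) - 1640\right) = 2883 \left(\left(9 - \sqrt{3016}\right) - 1640\right) = 2883 \left(\left(9 - 2 \sqrt{754}\right) - 1640\right) = 2883 \left(-1631 - 2 \sqrt{754}\right) = -4702173 - 5766 \sqrt{754}$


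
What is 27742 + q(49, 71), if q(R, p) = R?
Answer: 27791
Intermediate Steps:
27742 + q(49, 71) = 27742 + 49 = 27791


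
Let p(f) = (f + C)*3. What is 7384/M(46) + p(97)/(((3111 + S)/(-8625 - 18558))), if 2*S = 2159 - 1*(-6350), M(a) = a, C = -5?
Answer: -290728516/338813 ≈ -858.08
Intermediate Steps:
S = 8509/2 (S = (2159 - 1*(-6350))/2 = (2159 + 6350)/2 = (½)*8509 = 8509/2 ≈ 4254.5)
p(f) = -15 + 3*f (p(f) = (f - 5)*3 = (-5 + f)*3 = -15 + 3*f)
7384/M(46) + p(97)/(((3111 + S)/(-8625 - 18558))) = 7384/46 + (-15 + 3*97)/(((3111 + 8509/2)/(-8625 - 18558))) = 7384*(1/46) + (-15 + 291)/(((14731/2)/(-27183))) = 3692/23 + 276/(((14731/2)*(-1/27183))) = 3692/23 + 276/(-14731/54366) = 3692/23 + 276*(-54366/14731) = 3692/23 - 15005016/14731 = -290728516/338813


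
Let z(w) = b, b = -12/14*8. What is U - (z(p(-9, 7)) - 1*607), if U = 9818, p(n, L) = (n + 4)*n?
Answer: 73023/7 ≈ 10432.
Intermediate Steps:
p(n, L) = n*(4 + n) (p(n, L) = (4 + n)*n = n*(4 + n))
b = -48/7 (b = -12*1/14*8 = -6/7*8 = -48/7 ≈ -6.8571)
z(w) = -48/7
U - (z(p(-9, 7)) - 1*607) = 9818 - (-48/7 - 1*607) = 9818 - (-48/7 - 607) = 9818 - 1*(-4297/7) = 9818 + 4297/7 = 73023/7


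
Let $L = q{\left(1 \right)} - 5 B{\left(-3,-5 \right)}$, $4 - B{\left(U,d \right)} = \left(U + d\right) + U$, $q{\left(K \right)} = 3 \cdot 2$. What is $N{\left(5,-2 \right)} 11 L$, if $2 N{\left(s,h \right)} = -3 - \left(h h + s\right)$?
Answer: $4554$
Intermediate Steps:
$q{\left(K \right)} = 6$
$B{\left(U,d \right)} = 4 - d - 2 U$ ($B{\left(U,d \right)} = 4 - \left(\left(U + d\right) + U\right) = 4 - \left(d + 2 U\right) = 4 - d - 2 U$)
$N{\left(s,h \right)} = - \frac{3}{2} - \frac{s}{2} - \frac{h^{2}}{2}$ ($N{\left(s,h \right)} = \frac{-3 - \left(h h + s\right)}{2} = \frac{-3 - \left(h^{2} + s\right)}{2} = \frac{-3 - \left(s + h^{2}\right)}{2} = \frac{-3 - s - h^{2}}{2} = - \frac{3}{2} - \frac{s}{2} - \frac{h^{2}}{2}$)
$L = -69$ ($L = 6 - 5 \left(4 - -5 - -6\right) = 6 - 5 \left(4 + 5 + 6\right) = 6 - 75 = -69$)
$N{\left(5,-2 \right)} 11 L = \left(- \frac{3}{2} - \frac{5}{2} - \frac{\left(-2\right)^{2}}{2}\right) 11 \left(-69\right) = \left(- \frac{3}{2} - \frac{5}{2} - 2\right) 11 \left(-69\right) = \left(-6\right) 11 \left(-69\right) = \left(-66\right) \left(-69\right) = 4554$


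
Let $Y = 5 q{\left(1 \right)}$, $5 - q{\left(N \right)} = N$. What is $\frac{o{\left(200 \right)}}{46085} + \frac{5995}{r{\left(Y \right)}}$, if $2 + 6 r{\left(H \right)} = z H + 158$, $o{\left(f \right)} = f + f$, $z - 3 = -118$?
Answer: $- \frac{165681985}{9880624} \approx -16.768$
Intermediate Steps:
$z = -115$ ($z = 3 - 118 = -115$)
$q{\left(N \right)} = 5 - N$
$Y = 20$ ($Y = 5 \left(5 - 1\right) = 5 \cdot 4 = 20$)
$o{\left(f \right)} = 2 f$
$r{\left(H \right)} = 26 - \frac{115 H}{6}$ ($r{\left(H \right)} = - \frac{1}{3} + \frac{- 115 H + 158}{6} = - \frac{1}{3} + \frac{158 - 115 H}{6} = - \frac{1}{3} - \left(- \frac{79}{3} + \frac{115 H}{6}\right) = 26 - \frac{115 H}{6}$)
$\frac{o{\left(200 \right)}}{46085} + \frac{5995}{r{\left(Y \right)}} = \frac{2 \cdot 200}{46085} + \frac{5995}{26 - \frac{1150}{3}} = 400 \cdot \frac{1}{46085} + \frac{5995}{26 - \frac{1150}{3}} = \frac{80}{9217} + \frac{5995}{- \frac{1072}{3}} = \frac{80}{9217} + 5995 \left(- \frac{3}{1072}\right) = \frac{80}{9217} - \frac{17985}{1072} = - \frac{165681985}{9880624}$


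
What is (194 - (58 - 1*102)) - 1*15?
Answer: 223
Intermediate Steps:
(194 - (58 - 1*102)) - 1*15 = (194 - (58 - 102)) - 15 = (194 - 1*(-44)) - 15 = (194 + 44) - 15 = 238 - 15 = 223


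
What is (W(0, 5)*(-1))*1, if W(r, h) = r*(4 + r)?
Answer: 0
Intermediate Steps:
(W(0, 5)*(-1))*1 = ((0*(4 + 0))*(-1))*1 = ((0*4)*(-1))*1 = (0*(-1))*1 = 0*1 = 0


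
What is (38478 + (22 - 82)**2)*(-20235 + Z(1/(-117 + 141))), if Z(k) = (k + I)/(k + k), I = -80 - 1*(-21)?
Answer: -881218515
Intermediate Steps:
I = -59 (I = -80 + 21 = -59)
Z(k) = (-59 + k)/(2*k) (Z(k) = (k - 59)/(k + k) = (-59 + k)/((2*k)) = (-59 + k)*(1/(2*k)) = (-59 + k)/(2*k))
(38478 + (22 - 82)**2)*(-20235 + Z(1/(-117 + 141))) = (38478 + (22 - 82)**2)*(-20235 + (-59 + 1/(-117 + 141))/(2*(1/(-117 + 141)))) = (38478 + (-60)**2)*(-20235 + (-59 + 1/24)/(2*(1/24))) = (38478 + 3600)*(-20235 + (-59 + 1/24)/(2*(1/24))) = 42078*(-20235 + (1/2)*24*(-1415/24)) = 42078*(-20235 - 1415/2) = 42078*(-41885/2) = -881218515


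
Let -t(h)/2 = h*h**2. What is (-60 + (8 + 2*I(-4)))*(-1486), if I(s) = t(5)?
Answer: 820272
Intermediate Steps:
t(h) = -2*h**3 (t(h) = -2*h*h**2 = -2*h**3)
I(s) = -250 (I(s) = -2*5**3 = -2*125 = -250)
(-60 + (8 + 2*I(-4)))*(-1486) = (-60 + (8 + 2*(-250)))*(-1486) = (-60 + (8 - 500))*(-1486) = (-60 - 492)*(-1486) = -552*(-1486) = 820272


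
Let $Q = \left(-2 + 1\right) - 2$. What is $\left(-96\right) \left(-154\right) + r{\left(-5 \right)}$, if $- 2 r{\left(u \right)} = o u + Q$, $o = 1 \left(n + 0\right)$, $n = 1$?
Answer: $14788$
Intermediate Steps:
$o = 1$ ($o = 1 \left(1 + 0\right) = 1 \cdot 1 = 1$)
$Q = -3$ ($Q = -1 - 2 = -3$)
$r{\left(u \right)} = \frac{3}{2} - \frac{u}{2}$ ($r{\left(u \right)} = - \frac{1 u - 3}{2} = - \frac{u - 3}{2} = - \frac{-3 + u}{2} = \frac{3}{2} - \frac{u}{2}$)
$\left(-96\right) \left(-154\right) + r{\left(-5 \right)} = \left(-96\right) \left(-154\right) + \left(\frac{3}{2} - - \frac{5}{2}\right) = 14784 + \left(\frac{3}{2} + \frac{5}{2}\right) = 14784 + 4 = 14788$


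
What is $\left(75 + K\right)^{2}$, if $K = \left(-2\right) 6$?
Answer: $3969$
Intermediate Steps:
$K = -12$
$\left(75 + K\right)^{2} = \left(75 - 12\right)^{2} = 63^{2} = 3969$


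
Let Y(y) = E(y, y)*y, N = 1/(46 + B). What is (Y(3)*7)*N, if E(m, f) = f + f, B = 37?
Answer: 126/83 ≈ 1.5181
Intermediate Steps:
E(m, f) = 2*f
N = 1/83 (N = 1/(46 + 37) = 1/83 ≈ 0.012048)
Y(y) = 2*y**2 (Y(y) = (2*y)*y = 2*y**2)
(Y(3)*7)*N = ((2*3**2)*7)*(1/83) = ((2*9)*7)*(1/83) = (18*7)*(1/83) = 126*(1/83) = 126/83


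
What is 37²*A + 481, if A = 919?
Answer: 1258592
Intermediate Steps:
37²*A + 481 = 37²*919 + 481 = 1369*919 + 481 = 1258111 + 481 = 1258592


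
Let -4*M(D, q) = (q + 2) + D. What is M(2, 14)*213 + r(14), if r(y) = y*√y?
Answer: -1917/2 + 14*√14 ≈ -906.12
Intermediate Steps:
r(y) = y^(3/2)
M(D, q) = -½ - D/4 - q/4 (M(D, q) = -((q + 2) + D)/4 = -((2 + q) + D)/4 = -(2 + D + q)/4 = -½ - D/4 - q/4)
M(2, 14)*213 + r(14) = (-½ - ¼*2 - ¼*14)*213 + 14^(3/2) = (-½ - ½ - 7/2)*213 + 14*√14 = -9/2*213 + 14*√14 = -1917/2 + 14*√14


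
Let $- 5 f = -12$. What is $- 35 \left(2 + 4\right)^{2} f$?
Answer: $-3024$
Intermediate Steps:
$f = \frac{12}{5}$ ($f = \left(- \frac{1}{5}\right) \left(-12\right) = \frac{12}{5} \approx 2.4$)
$- 35 \left(2 + 4\right)^{2} f = - 35 \left(2 + 4\right)^{2} \cdot \frac{12}{5} = - 35 \cdot 6^{2} \cdot \frac{12}{5} = \left(-35\right) 36 \cdot \frac{12}{5} = \left(-1260\right) \frac{12}{5} = -3024$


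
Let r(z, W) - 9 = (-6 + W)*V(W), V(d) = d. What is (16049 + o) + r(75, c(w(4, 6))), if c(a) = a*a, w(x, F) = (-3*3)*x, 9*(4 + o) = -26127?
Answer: 1684991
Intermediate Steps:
o = -2907 (o = -4 + (⅑)*(-26127) = -4 - 2903 = -2907)
w(x, F) = -9*x
c(a) = a²
r(z, W) = 9 + W*(-6 + W) (r(z, W) = 9 + (-6 + W)*W = 9 + W*(-6 + W))
(16049 + o) + r(75, c(w(4, 6))) = (16049 - 2907) + (9 + ((-9*4)²)² - 6*(-9*4)²) = 13142 + (9 + ((-36)²)² - 6*(-36)²) = 13142 + (9 + 1296² - 6*1296) = 13142 + (9 + 1679616 - 7776) = 13142 + 1671849 = 1684991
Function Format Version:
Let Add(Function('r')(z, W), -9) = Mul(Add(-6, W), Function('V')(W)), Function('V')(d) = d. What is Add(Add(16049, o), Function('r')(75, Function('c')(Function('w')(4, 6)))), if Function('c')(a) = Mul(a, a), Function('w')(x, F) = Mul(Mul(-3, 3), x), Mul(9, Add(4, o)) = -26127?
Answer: 1684991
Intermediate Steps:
o = -2907 (o = Add(-4, Mul(Rational(1, 9), -26127)) = Add(-4, -2903) = -2907)
Function('w')(x, F) = Mul(-9, x)
Function('c')(a) = Pow(a, 2)
Function('r')(z, W) = Add(9, Mul(W, Add(-6, W))) (Function('r')(z, W) = Add(9, Mul(Add(-6, W), W)) = Add(9, Mul(W, Add(-6, W))))
Add(Add(16049, o), Function('r')(75, Function('c')(Function('w')(4, 6)))) = Add(Add(16049, -2907), Add(9, Pow(Pow(Mul(-9, 4), 2), 2), Mul(-6, Pow(Mul(-9, 4), 2)))) = Add(13142, Add(9, Pow(Pow(-36, 2), 2), Mul(-6, Pow(-36, 2)))) = Add(13142, Add(9, Pow(1296, 2), Mul(-6, 1296))) = Add(13142, Add(9, 1679616, -7776)) = Add(13142, 1671849) = 1684991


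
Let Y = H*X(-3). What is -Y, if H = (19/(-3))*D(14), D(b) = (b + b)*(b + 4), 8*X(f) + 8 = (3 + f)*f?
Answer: -3192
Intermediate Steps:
X(f) = -1 + f*(3 + f)/8 (X(f) = -1 + ((3 + f)*f)/8 = -1 + (f*(3 + f))/8 = -1 + f*(3 + f)/8)
D(b) = 2*b*(4 + b) (D(b) = (2*b)*(4 + b) = 2*b*(4 + b))
H = -3192 (H = (19/(-3))*(2*14*(4 + 14)) = (19*(-⅓))*(2*14*18) = -19/3*504 = -3192)
Y = 3192 (Y = -3192*(-1 + (⅛)*(-3)² + (3/8)*(-3)) = -3192*(-1 + (⅛)*9 - 9/8) = -3192*(-1 + 9/8 - 9/8) = -3192*(-1) = 3192)
-Y = -1*3192 = -3192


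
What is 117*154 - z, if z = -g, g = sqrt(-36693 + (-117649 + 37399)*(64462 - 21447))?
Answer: 18018 + I*sqrt(3451990443) ≈ 18018.0 + 58754.0*I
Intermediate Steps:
g = I*sqrt(3451990443) (g = sqrt(-36693 - 80250*43015) = sqrt(-36693 - 3451953750) = sqrt(-3451990443) = I*sqrt(3451990443) ≈ 58754.0*I)
z = -I*sqrt(3451990443) ≈ -58754.0*I
117*154 - z = 117*154 - (-1)*I*sqrt(3451990443) = 18018 + I*sqrt(3451990443)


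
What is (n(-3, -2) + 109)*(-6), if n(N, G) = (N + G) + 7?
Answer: -666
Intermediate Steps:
n(N, G) = 7 + G + N (n(N, G) = (G + N) + 7 = 7 + G + N)
(n(-3, -2) + 109)*(-6) = ((7 - 2 - 3) + 109)*(-6) = (2 + 109)*(-6) = 111*(-6) = -666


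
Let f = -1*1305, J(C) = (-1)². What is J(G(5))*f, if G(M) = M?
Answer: -1305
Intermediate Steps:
J(C) = 1
f = -1305
J(G(5))*f = 1*(-1305) = -1305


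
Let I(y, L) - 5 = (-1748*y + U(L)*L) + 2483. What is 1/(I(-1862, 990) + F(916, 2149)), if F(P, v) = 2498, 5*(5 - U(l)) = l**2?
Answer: -1/190795088 ≈ -5.2412e-9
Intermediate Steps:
U(l) = 5 - l**2/5
I(y, L) = 2488 - 1748*y + L*(5 - L**2/5) (I(y, L) = 5 + ((-1748*y + (5 - L**2/5)*L) + 2483) = 5 + ((-1748*y + L*(5 - L**2/5)) + 2483) = 5 + (2483 - 1748*y + L*(5 - L**2/5)) = 2488 - 1748*y + L*(5 - L**2/5))
1/(I(-1862, 990) + F(916, 2149)) = 1/((2488 - 1748*(-1862) - 1/5*990*(-25 + 990**2)) + 2498) = 1/((2488 + 3254776 - 1/5*990*(-25 + 980100)) + 2498) = 1/((2488 + 3254776 - 1/5*990*980075) + 2498) = 1/((2488 + 3254776 - 194054850) + 2498) = 1/(-190797586 + 2498) = 1/(-190795088) = -1/190795088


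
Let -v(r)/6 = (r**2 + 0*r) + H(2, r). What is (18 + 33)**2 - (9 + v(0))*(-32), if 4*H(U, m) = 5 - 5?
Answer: 2889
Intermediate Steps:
H(U, m) = 0 (H(U, m) = (5 - 5)/4 = (1/4)*0 = 0)
v(r) = -6*r**2 (v(r) = -6*((r**2 + 0*r) + 0) = -6*((r**2 + 0) + 0) = -6*(r**2 + 0) = -6*r**2)
(18 + 33)**2 - (9 + v(0))*(-32) = (18 + 33)**2 - (9 - 6*0**2)*(-32) = 51**2 - (9 - 6*0)*(-32) = 2601 - (9 + 0)*(-32) = 2601 - 9*(-32) = 2601 - 1*(-288) = 2601 + 288 = 2889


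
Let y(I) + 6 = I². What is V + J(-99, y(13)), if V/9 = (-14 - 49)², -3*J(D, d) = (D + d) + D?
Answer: 107198/3 ≈ 35733.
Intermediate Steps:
y(I) = -6 + I²
J(D, d) = -2*D/3 - d/3 (J(D, d) = -((D + d) + D)/3 = -(d + 2*D)/3 = -2*D/3 - d/3)
V = 35721 (V = 9*(-14 - 49)² = 9*(-63)² = 9*3969 = 35721)
V + J(-99, y(13)) = 35721 + (-⅔*(-99) - (-6 + 13²)/3) = 35721 + (66 - (-6 + 169)/3) = 35721 + (66 - ⅓*163) = 35721 + (66 - 163/3) = 35721 + 35/3 = 107198/3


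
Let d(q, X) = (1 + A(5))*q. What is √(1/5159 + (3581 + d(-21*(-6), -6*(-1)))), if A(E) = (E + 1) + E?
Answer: 2*√33887907823/5159 ≈ 71.365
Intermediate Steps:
A(E) = 1 + 2*E (A(E) = (1 + E) + E = 1 + 2*E)
d(q, X) = 12*q (d(q, X) = (1 + (1 + 2*5))*q = (1 + (1 + 10))*q = (1 + 11)*q = 12*q)
√(1/5159 + (3581 + d(-21*(-6), -6*(-1)))) = √(1/5159 + (3581 + 12*(-21*(-6)))) = √(1/5159 + (3581 + 12*126)) = √(1/5159 + (3581 + 1512)) = √(1/5159 + 5093) = √(26274788/5159) = 2*√33887907823/5159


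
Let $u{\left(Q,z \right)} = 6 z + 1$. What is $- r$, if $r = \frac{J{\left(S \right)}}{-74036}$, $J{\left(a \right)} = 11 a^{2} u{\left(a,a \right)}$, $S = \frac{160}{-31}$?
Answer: $- \frac{65401600}{551401619} \approx -0.11861$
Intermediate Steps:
$u{\left(Q,z \right)} = 1 + 6 z$
$S = - \frac{160}{31}$ ($S = 160 \left(- \frac{1}{31}\right) = - \frac{160}{31} \approx -5.1613$)
$J{\left(a \right)} = 11 a^{2} \left(1 + 6 a\right)$
$r = \frac{65401600}{551401619}$ ($r = \frac{\left(- \frac{160}{31}\right)^{2} \left(11 + 66 \left(- \frac{160}{31}\right)\right)}{-74036} = \frac{25600 \left(11 - \frac{10560}{31}\right)}{961} \left(- \frac{1}{74036}\right) = \frac{25600}{961} \left(- \frac{10219}{31}\right) \left(- \frac{1}{74036}\right) = \left(- \frac{261606400}{29791}\right) \left(- \frac{1}{74036}\right) = \frac{65401600}{551401619} \approx 0.11861$)
$- r = \left(-1\right) \frac{65401600}{551401619} = - \frac{65401600}{551401619}$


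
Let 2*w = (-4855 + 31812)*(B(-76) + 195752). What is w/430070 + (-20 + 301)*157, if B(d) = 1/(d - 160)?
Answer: 10200789171427/202993040 ≈ 50252.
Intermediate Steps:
B(d) = 1/(-160 + d)
w = 1245345225747/472 (w = ((-4855 + 31812)*(1/(-160 - 76) + 195752))/2 = (26957*(1/(-236) + 195752))/2 = (26957*(-1/236 + 195752))/2 = (26957*(46197471/236))/2 = (1/2)*(1245345225747/236) = 1245345225747/472 ≈ 2.6384e+9)
w/430070 + (-20 + 301)*157 = (1245345225747/472)/430070 + (-20 + 301)*157 = (1245345225747/472)*(1/430070) + 281*157 = 1245345225747/202993040 + 44117 = 10200789171427/202993040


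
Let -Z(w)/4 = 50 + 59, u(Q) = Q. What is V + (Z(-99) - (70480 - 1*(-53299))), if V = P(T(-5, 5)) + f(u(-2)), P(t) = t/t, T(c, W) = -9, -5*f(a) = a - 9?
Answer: -621059/5 ≈ -1.2421e+5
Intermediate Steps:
f(a) = 9/5 - a/5 (f(a) = -(a - 9)/5 = -(-9 + a)/5 = 9/5 - a/5)
P(t) = 1
Z(w) = -436 (Z(w) = -4*(50 + 59) = -4*109 = -436)
V = 16/5 (V = 1 + (9/5 - 1/5*(-2)) = 1 + (9/5 + 2/5) = 1 + 11/5 = 16/5 ≈ 3.2000)
V + (Z(-99) - (70480 - 1*(-53299))) = 16/5 + (-436 - (70480 - 1*(-53299))) = 16/5 + (-436 - (70480 + 53299)) = 16/5 + (-436 - 1*123779) = 16/5 + (-436 - 123779) = 16/5 - 124215 = -621059/5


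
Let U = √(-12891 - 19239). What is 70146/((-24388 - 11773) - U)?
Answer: -2536549506/1307650051 + 210438*I*√3570/1307650051 ≈ -1.9398 + 0.0096154*I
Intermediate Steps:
U = 3*I*√3570 (U = √(-32130) = 3*I*√3570 ≈ 179.25*I)
70146/((-24388 - 11773) - U) = 70146/((-24388 - 11773) - 3*I*√3570) = 70146/(-36161 - 3*I*√3570)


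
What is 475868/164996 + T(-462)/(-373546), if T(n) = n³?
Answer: 2056025032927/7704199477 ≈ 266.87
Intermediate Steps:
475868/164996 + T(-462)/(-373546) = 475868/164996 + (-462)³/(-373546) = 475868*(1/164996) - 98611128*(-1/373546) = 118967/41249 + 49305564/186773 = 2056025032927/7704199477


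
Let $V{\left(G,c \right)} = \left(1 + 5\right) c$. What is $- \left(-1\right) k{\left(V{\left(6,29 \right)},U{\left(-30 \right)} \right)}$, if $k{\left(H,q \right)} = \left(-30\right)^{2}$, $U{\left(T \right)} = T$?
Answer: $900$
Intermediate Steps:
$V{\left(G,c \right)} = 6 c$
$k{\left(H,q \right)} = 900$
$- \left(-1\right) k{\left(V{\left(6,29 \right)},U{\left(-30 \right)} \right)} = - \left(-1\right) 900 = \left(-1\right) \left(-900\right) = 900$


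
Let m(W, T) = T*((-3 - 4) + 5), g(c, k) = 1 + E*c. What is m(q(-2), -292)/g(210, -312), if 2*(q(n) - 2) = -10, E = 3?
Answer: 584/631 ≈ 0.92552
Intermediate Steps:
q(n) = -3 (q(n) = 2 + (½)*(-10) = 2 - 5 = -3)
g(c, k) = 1 + 3*c
m(W, T) = -2*T (m(W, T) = T*(-7 + 5) = T*(-2) = -2*T)
m(q(-2), -292)/g(210, -312) = (-2*(-292))/(1 + 3*210) = 584/(1 + 630) = 584/631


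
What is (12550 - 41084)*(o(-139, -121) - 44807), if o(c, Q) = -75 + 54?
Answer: 1279122152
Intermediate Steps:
o(c, Q) = -21
(12550 - 41084)*(o(-139, -121) - 44807) = (12550 - 41084)*(-21 - 44807) = -28534*(-44828) = 1279122152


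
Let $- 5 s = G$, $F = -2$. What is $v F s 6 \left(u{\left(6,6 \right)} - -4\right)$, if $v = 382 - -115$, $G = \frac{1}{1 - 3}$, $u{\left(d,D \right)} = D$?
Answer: $-5964$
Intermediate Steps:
$G = - \frac{1}{2}$ ($G = \frac{1}{-2} = - \frac{1}{2} \approx -0.5$)
$s = \frac{1}{10}$ ($s = \left(- \frac{1}{5}\right) \left(- \frac{1}{2}\right) = \frac{1}{10} \approx 0.1$)
$v = 497$ ($v = 382 + 115 = 497$)
$v F s 6 \left(u{\left(6,6 \right)} - -4\right) = 497 \left(- 2 \cdot \frac{1}{10} \cdot 6 \left(6 - -4\right)\right) = 497 \left(- 2 \frac{3 \left(6 + 4\right)}{5}\right) = 497 \left(- 2 \cdot \frac{3}{5} \cdot 10\right) = 497 \left(\left(-2\right) 6\right) = 497 \left(-12\right) = -5964$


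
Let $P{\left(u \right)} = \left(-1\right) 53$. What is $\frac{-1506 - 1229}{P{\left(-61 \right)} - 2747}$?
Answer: $\frac{547}{560} \approx 0.97679$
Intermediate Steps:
$P{\left(u \right)} = -53$
$\frac{-1506 - 1229}{P{\left(-61 \right)} - 2747} = \frac{-1506 - 1229}{-53 - 2747} = - \frac{2735}{-2800} = \left(-2735\right) \left(- \frac{1}{2800}\right) = \frac{547}{560}$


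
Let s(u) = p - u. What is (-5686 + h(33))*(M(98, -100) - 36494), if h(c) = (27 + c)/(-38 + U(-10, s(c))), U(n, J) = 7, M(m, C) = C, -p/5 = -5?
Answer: 6452473644/31 ≈ 2.0814e+8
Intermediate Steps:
p = 25 (p = -5*(-5) = 25)
s(u) = 25 - u
h(c) = -27/31 - c/31 (h(c) = (27 + c)/(-38 + 7) = (27 + c)/(-31) = (27 + c)*(-1/31) = -27/31 - c/31)
(-5686 + h(33))*(M(98, -100) - 36494) = (-5686 + (-27/31 - 1/31*33))*(-100 - 36494) = (-5686 + (-27/31 - 33/31))*(-36594) = (-5686 - 60/31)*(-36594) = -176326/31*(-36594) = 6452473644/31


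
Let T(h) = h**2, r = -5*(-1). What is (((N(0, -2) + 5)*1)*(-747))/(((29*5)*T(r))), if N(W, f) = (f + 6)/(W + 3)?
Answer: -4731/3625 ≈ -1.3051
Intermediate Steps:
N(W, f) = (6 + f)/(3 + W)
r = 5
(((N(0, -2) + 5)*1)*(-747))/(((29*5)*T(r))) = ((((6 - 2)/(3 + 0) + 5)*1)*(-747))/(((29*5)*5**2)) = (((4/3 + 5)*1)*(-747))/((145*25)) = ((((1/3)*4 + 5)*1)*(-747))/3625 = (((4/3 + 5)*1)*(-747))*(1/3625) = (((19/3)*1)*(-747))*(1/3625) = ((19/3)*(-747))*(1/3625) = -4731*1/3625 = -4731/3625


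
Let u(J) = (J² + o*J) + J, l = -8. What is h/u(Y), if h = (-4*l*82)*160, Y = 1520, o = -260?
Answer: 5248/23959 ≈ 0.21904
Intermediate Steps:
u(J) = J² - 259*J (u(J) = (J² - 260*J) + J = J² - 259*J)
h = 419840 (h = (-4*(-8)*82)*160 = (32*82)*160 = 2624*160 = 419840)
h/u(Y) = 419840/((1520*(-259 + 1520))) = 419840/((1520*1261)) = 419840/1916720 = 419840*(1/1916720) = 5248/23959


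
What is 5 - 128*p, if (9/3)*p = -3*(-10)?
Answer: -1275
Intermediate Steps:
p = 10 (p = (-3*(-10))/3 = (⅓)*30 = 10)
5 - 128*p = 5 - 128*10 = 5 - 1280 = -1275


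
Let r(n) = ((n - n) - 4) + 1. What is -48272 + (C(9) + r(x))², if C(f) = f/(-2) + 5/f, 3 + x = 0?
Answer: -15624503/324 ≈ -48224.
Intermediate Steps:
x = -3 (x = -3 + 0 = -3)
C(f) = 5/f - f/2 (C(f) = f*(-½) + 5/f = -f/2 + 5/f = 5/f - f/2)
r(n) = -3 (r(n) = (0 - 4) + 1 = -4 + 1 = -3)
-48272 + (C(9) + r(x))² = -48272 + ((5/9 - ½*9) - 3)² = -48272 + ((5*(⅑) - 9/2) - 3)² = -48272 + ((5/9 - 9/2) - 3)² = -48272 + (-71/18 - 3)² = -48272 + (-125/18)² = -48272 + 15625/324 = -15624503/324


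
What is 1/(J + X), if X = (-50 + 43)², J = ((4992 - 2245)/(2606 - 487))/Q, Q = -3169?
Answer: 6715111/329037692 ≈ 0.020408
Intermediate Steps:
J = -2747/6715111 (J = ((4992 - 2245)/(2606 - 487))/(-3169) = (2747/2119)*(-1/3169) = -2747/6715111 ≈ -0.00040908)
X = 49 (X = (-7)² = 49)
1/(J + X) = 1/(-2747/6715111 + 49) = 1/(329037692/6715111) = 6715111/329037692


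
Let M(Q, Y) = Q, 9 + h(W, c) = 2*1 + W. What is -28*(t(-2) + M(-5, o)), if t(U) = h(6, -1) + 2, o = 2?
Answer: 112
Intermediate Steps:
h(W, c) = -7 + W (h(W, c) = -9 + (2*1 + W) = -9 + (2 + W) = -7 + W)
t(U) = 1 (t(U) = (-7 + 6) + 2 = -1 + 2 = 1)
-28*(t(-2) + M(-5, o)) = -28*(1 - 5) = -28*(-4) = 112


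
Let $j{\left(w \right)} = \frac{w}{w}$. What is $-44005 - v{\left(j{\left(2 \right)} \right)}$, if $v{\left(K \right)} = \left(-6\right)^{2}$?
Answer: $-44041$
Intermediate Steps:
$j{\left(w \right)} = 1$
$v{\left(K \right)} = 36$
$-44005 - v{\left(j{\left(2 \right)} \right)} = -44005 - 36 = -44041$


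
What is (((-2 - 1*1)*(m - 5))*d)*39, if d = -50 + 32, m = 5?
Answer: 0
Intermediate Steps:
d = -18
(((-2 - 1*1)*(m - 5))*d)*39 = (((-2 - 1*1)*(5 - 5))*(-18))*39 = (((-2 - 1)*0)*(-18))*39 = (-3*0*(-18))*39 = (0*(-18))*39 = 0*39 = 0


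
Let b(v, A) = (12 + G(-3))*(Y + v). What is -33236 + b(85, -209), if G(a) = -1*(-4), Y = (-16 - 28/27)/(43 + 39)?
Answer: -35290412/1107 ≈ -31879.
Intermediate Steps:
Y = -230/1107 (Y = (-16 - 28*1/27)/82 = (-16 - 28/27)*(1/82) = -460/27*1/82 = -230/1107 ≈ -0.20777)
G(a) = 4
b(v, A) = -3680/1107 + 16*v (b(v, A) = (12 + 4)*(-230/1107 + v) = 16*(-230/1107 + v) = -3680/1107 + 16*v)
-33236 + b(85, -209) = -33236 + (-3680/1107 + 16*85) = -33236 + (-3680/1107 + 1360) = -33236 + 1501840/1107 = -35290412/1107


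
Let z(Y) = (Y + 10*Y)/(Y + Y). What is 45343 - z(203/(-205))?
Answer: 90675/2 ≈ 45338.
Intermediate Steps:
z(Y) = 11/2 (z(Y) = (11*Y)/((2*Y)) = (11*Y)*(1/(2*Y)) = 11/2)
45343 - z(203/(-205)) = 45343 - 1*11/2 = 45343 - 11/2 = 90675/2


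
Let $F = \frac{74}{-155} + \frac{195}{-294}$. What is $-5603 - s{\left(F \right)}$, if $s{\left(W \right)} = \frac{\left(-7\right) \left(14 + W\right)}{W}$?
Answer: $- \frac{98450512}{17327} \approx -5681.9$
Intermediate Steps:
$F = - \frac{17327}{15190}$ ($F = 74 \left(- \frac{1}{155}\right) + 195 \left(- \frac{1}{294}\right) = - \frac{74}{155} - \frac{65}{98} = - \frac{17327}{15190} \approx -1.1407$)
$s{\left(W \right)} = \frac{-98 - 7 W}{W}$
$-5603 - s{\left(F \right)} = -5603 - \left(-7 - \frac{98}{- \frac{17327}{15190}}\right) = -5603 - \left(-7 - - \frac{1488620}{17327}\right) = -5603 - \left(-7 + \frac{1488620}{17327}\right) = -5603 - \frac{1367331}{17327} = - \frac{98450512}{17327}$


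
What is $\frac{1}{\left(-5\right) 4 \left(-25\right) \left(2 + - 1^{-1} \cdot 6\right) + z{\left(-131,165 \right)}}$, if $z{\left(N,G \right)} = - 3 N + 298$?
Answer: $- \frac{1}{1309} \approx -0.00076394$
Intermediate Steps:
$z{\left(N,G \right)} = 298 - 3 N$
$\frac{1}{\left(-5\right) 4 \left(-25\right) \left(2 + - 1^{-1} \cdot 6\right) + z{\left(-131,165 \right)}} = \frac{1}{\left(-5\right) 4 \left(-25\right) \left(2 + - 1^{-1} \cdot 6\right) + \left(298 - -393\right)} = \frac{1}{\left(-20\right) \left(-25\right) \left(2 + \left(-1\right) 1 \cdot 6\right) + \left(298 + 393\right)} = \frac{1}{500 \left(2 - 6\right) + 691} = \frac{1}{500 \left(-4\right) + 691} = \frac{1}{-2000 + 691} = \frac{1}{-1309} = - \frac{1}{1309}$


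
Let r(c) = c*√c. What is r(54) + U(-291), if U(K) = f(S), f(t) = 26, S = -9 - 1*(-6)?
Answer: 26 + 162*√6 ≈ 422.82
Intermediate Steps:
S = -3 (S = -9 + 6 = -3)
U(K) = 26
r(c) = c^(3/2)
r(54) + U(-291) = 54^(3/2) + 26 = 162*√6 + 26 = 26 + 162*√6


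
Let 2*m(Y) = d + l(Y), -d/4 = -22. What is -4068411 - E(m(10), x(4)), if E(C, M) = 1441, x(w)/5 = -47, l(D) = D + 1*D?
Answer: -4069852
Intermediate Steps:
l(D) = 2*D (l(D) = D + D = 2*D)
d = 88 (d = -4*(-22) = 88)
m(Y) = 44 + Y (m(Y) = (88 + 2*Y)/2 = 44 + Y)
x(w) = -235 (x(w) = 5*(-47) = -235)
-4068411 - E(m(10), x(4)) = -4068411 - 1*1441 = -4068411 - 1441 = -4069852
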